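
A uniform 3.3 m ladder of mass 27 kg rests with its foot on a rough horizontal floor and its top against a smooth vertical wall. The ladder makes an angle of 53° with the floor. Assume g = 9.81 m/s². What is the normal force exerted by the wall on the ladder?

Torques about the foot: N_wall · 3.3 sin 53° = 27×9.81×1.65 cos 53° → N_wall = 99.797 N.

N_wall ≈ 99.8 N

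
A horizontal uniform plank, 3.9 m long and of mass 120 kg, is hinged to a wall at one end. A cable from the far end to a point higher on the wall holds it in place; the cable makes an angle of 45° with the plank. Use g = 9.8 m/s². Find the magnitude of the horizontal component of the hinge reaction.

Take torques about the hinge: T sin 45° · 3.9 = 120×9.8×1.95 = 2293.2 N·m.
So T = 2293.2 / (0.7071 × 3.9) = 831.56 N.
ΣF_x = 0: H_x = T cos 45° = 588 N.

H_x ≈ 588 N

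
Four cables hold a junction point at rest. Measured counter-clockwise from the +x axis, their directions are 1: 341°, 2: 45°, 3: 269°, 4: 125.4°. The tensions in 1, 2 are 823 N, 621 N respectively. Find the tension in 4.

T_4 ≈ 2050 N

Resolve: ΣF_x = 823 cos 341° + 621 cos 45° + T_3 cos 269° + T_4 cos 125.4° = 0.
        ΣF_y = 823 sin 341° + 621 sin 45° + T_3 sin 269° + T_4 sin 125.4° = 0.
The known terms sum to (1217, 171.2) N, so -0.0175 T_3 − 0.5793 T_4 = -1217 and -0.9998 T_3 + 0.8151 T_4 = -171.2.
Solving simultaneously: T_3 = 1839 N, T_4 = 2046 N.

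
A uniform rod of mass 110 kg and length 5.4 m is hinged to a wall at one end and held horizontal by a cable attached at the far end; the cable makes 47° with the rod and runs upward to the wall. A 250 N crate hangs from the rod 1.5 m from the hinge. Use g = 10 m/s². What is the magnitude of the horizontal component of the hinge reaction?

Take torques about the hinge: T sin 47° · 5.4 = 110×10×2.7 + 250×1.5 = 3345 N·m.
So T = 3345 / (0.7314 × 5.4) = 846.98 N.
ΣF_x = 0: H_x = T cos 47° = 577.64 N.

H_x ≈ 578 N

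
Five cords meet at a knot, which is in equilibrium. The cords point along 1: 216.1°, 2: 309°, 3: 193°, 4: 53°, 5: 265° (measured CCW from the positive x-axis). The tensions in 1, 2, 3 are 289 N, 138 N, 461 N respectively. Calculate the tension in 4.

T_4 ≈ 1060 N

Resolve: ΣF_x = 289 cos 216.1° + 138 cos 309° + 461 cos 193° + T_4 cos 53° + T_5 cos 265° = 0.
        ΣF_y = 289 sin 216.1° + 138 sin 309° + 461 sin 193° + T_4 sin 53° + T_5 sin 265° = 0.
The known terms sum to (-595.8, -381.2) N, so 0.6018 T_4 − 0.0872 T_5 = 595.8 and 0.7986 T_4 − 0.9962 T_5 = 381.2.
Solving simultaneously: T_4 = 1057 N, T_5 = 465 N.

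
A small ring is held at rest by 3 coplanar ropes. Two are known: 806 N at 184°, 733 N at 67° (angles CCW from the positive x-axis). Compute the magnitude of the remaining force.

Sum the known components: ΣF_x = -517.6 N, ΣF_y = 618.5 N.
For equilibrium the remaining force must supply (−ΣF_x, −ΣF_y) = (517.6, -618.5) N.
Magnitude = √((517.6)² + (-618.5)²) = 806.5 N; direction = atan2(-618.5, 517.6) = 309.9°.

F ≈ 807 N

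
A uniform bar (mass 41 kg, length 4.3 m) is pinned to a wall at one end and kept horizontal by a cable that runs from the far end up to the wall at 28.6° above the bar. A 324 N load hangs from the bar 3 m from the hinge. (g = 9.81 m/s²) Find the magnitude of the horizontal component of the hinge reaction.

Take torques about the hinge: T sin 28.6° · 4.3 = 41×9.81×2.15 + 324×3 = 1836.8 N·m.
So T = 1836.8 / (0.4787 × 4.3) = 892.33 N.
ΣF_x = 0: H_x = T cos 28.6° = 783.45 N.

H_x ≈ 783 N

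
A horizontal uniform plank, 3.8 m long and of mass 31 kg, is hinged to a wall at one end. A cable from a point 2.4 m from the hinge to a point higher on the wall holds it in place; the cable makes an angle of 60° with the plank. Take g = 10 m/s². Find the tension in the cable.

T ≈ 283 N

Take torques about the hinge: T sin 60° · 2.4 = 31×10×1.9 = 589 N·m.
So T = 589 / (0.8660 × 2.4) = 283.38 N.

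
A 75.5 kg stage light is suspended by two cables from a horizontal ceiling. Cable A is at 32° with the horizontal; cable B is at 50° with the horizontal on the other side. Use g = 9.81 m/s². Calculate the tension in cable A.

Weight W = 75.5 × 9.81 = 740.7 N acts straight down.
Horizontal: T_A cos 32° = T_B cos 50°  →  T_B = 1.319 T_A.
Vertical: T_A sin 32° + T_B sin 50° = 740.7.
Substituting the horizontal relation into the vertical equation gives 1.541 T_A = 740.7, so T_A = 480.8 N.

T_A ≈ 481 N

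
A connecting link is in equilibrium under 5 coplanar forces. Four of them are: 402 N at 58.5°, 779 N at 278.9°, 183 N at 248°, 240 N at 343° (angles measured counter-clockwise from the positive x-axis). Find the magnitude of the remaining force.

F ≈ 828 N

Sum the known components: ΣF_x = 491.5 N, ΣF_y = -666.7 N.
For equilibrium the remaining force must supply (−ΣF_x, −ΣF_y) = (-491.5, 666.7) N.
Magnitude = √((-491.5)² + (666.7)²) = 828.3 N; direction = atan2(666.7, -491.5) = 126.4°.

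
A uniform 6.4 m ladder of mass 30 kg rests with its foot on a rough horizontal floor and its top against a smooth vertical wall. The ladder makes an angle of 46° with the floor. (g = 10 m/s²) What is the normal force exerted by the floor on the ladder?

N_floor ≈ 300 N

ΣF_y = 0: N_floor = 30×10 = 300 N.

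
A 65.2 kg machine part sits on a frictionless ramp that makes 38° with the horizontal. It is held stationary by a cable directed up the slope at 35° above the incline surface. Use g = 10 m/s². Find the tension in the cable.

Take axes along and perpendicular to the incline. Weight components: W sin 38° = 401.4 N down-slope, W cos 38° = 513.8 N into the surface.
Along incline: T cos 35° = W sin 38° → T = 490 N.
Perpendicular: N = W cos 38° − T sin 35° = 232.7 N.

T ≈ 490 N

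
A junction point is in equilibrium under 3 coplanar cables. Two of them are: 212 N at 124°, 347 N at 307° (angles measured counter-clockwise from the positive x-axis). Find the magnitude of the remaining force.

Sum the known components: ΣF_x = 90.28 N, ΣF_y = -101.4 N.
For equilibrium the remaining force must supply (−ΣF_x, −ΣF_y) = (-90.28, 101.4) N.
Magnitude = √((-90.28)² + (101.4)²) = 135.7 N; direction = atan2(101.4, -90.28) = 131.7°.

F ≈ 136 N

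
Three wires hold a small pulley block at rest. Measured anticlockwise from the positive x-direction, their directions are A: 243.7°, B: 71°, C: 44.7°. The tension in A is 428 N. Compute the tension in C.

T_C ≈ 123 N

Resolve: ΣF_x = 428 cos 243.7° + T_B cos 71° + T_C cos 44.7° = 0.
        ΣF_y = 428 sin 243.7° + T_B sin 71° + T_C sin 44.7° = 0.
The known terms sum to (-189.6, -383.7) N, so 0.3256 T_B + 0.7108 T_C = 189.6 and 0.9455 T_B + 0.7034 T_C = 383.7.
Solving simultaneously: T_B = 314.5 N, T_C = 122.7 N.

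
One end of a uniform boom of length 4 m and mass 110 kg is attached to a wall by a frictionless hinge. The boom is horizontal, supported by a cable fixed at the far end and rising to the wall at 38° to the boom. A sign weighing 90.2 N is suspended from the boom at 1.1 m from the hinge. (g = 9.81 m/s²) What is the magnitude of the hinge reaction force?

|H| ≈ 942 N

Take torques about the hinge: T sin 38° · 4 = 110×9.81×2 + 90.2×1.1 = 2257.4 N·m.
So T = 2257.4 / (0.6157 × 4) = 916.66 N.
ΣF_x = 0: H_x = T cos 38° = 722.34 N.
ΣF_y = 0: H_y = (110×9.81 + 90.2) − T sin 38° = 1169.3 − 564.36 = 604.95 N.
|H| = √(H_x² + H_y²) = √((722.34)² + (604.95)²) = 942.2 N.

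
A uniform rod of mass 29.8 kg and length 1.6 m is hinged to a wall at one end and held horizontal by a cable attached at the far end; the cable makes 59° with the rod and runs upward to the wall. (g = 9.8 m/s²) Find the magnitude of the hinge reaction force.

|H| ≈ 170 N

Take torques about the hinge: T sin 59° · 1.6 = 29.8×9.8×0.8 = 233.63 N·m.
So T = 233.63 / (0.8572 × 1.6) = 170.35 N.
ΣF_x = 0: H_x = T cos 59° = 87.738 N.
ΣF_y = 0: H_y = (29.8×9.8) − T sin 59° = 292.04 − 146.02 = 146.02 N.
|H| = √(H_x² + H_y²) = √((87.738)² + (146.02)²) = 170.35 N.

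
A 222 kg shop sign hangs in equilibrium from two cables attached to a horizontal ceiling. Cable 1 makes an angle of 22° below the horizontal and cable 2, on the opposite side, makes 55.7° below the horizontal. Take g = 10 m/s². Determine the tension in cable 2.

T_2 ≈ 2110 N

Weight W = 222 × 10 = 2220 N acts straight down.
Horizontal: T_1 cos 22° = T_2 cos 55.7°  →  T_1 = 0.6078 T_2.
Vertical: T_1 sin 22° + T_2 sin 55.7° = 2220.
Substituting the horizontal relation into the vertical equation gives 1.054 T_2 = 2220, so T_2 = 2107 N.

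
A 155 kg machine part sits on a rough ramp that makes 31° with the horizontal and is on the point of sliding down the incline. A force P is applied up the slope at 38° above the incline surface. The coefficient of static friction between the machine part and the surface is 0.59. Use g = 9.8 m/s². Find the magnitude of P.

On the verge of sliding down the incline, friction equals μN and acts up the slope.
Perpendicular: N + P sin 38° = W cos 31° = 1302 N.
Along incline: P cos 38° + μN = W sin 31° with W sin 31° = 782.3 N.
Solving the pair for P and N: P = 33.29 N, N = 1282 N (and f = μN = 756.1 N).

P ≈ 33.3 N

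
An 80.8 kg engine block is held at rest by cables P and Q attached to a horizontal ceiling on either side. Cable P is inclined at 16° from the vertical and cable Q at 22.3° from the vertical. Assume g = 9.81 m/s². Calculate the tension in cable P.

T_P ≈ 485 N

Angles from the horizontal: cable P is 90° − 16° = 74°, cable Q is 90° − 22.3° = 67.7°.
Weight W = 80.8 × 9.81 = 792.6 N acts straight down.
Horizontal: T_P cos 74° = T_Q cos 67.7°  →  T_Q = 0.7264 T_P.
Vertical: T_P sin 74° + T_Q sin 67.7° = 792.6.
Substituting the horizontal relation into the vertical equation gives 1.633 T_P = 792.6, so T_P = 485.3 N.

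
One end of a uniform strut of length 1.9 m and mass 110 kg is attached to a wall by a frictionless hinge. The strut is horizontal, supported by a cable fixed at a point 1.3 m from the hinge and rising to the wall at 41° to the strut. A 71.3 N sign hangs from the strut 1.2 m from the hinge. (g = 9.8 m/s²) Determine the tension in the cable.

T ≈ 1300 N

Take torques about the hinge: T sin 41° · 1.3 = 110×9.8×0.95 + 71.3×1.2 = 1109.7 N·m.
So T = 1109.7 / (0.6561 × 1.3) = 1301.1 N.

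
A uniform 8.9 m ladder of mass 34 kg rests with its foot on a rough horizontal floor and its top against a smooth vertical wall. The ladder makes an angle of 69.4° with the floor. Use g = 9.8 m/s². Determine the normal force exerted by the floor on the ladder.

N_floor ≈ 333 N

ΣF_y = 0: N_floor = 34×9.8 = 333.2 N.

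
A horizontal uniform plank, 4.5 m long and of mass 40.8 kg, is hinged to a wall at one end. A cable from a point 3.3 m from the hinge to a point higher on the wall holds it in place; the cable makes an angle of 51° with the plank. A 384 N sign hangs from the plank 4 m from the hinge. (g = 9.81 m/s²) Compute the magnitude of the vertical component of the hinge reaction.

Take torques about the hinge: T sin 51° · 3.3 = 40.8×9.81×2.25 + 384×4 = 2436.6 N·m.
So T = 2436.6 / (0.7771 × 3.3) = 950.08 N.
ΣF_y = 0: H_y = (40.8×9.81 + 384) − T sin 51° = 784.25 − 738.35 = 45.897 N.

|H_y| ≈ 45.9 N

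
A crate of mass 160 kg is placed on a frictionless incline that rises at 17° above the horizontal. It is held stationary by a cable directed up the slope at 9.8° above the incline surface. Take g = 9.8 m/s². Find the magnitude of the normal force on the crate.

Take axes along and perpendicular to the incline. Weight components: W sin 17° = 458.4 N down-slope, W cos 17° = 1499 N into the surface.
Along incline: T cos 9.8° = W sin 17° → T = 465.2 N.
Perpendicular: N = W cos 17° − T sin 9.8° = 1420 N.

N ≈ 1420 N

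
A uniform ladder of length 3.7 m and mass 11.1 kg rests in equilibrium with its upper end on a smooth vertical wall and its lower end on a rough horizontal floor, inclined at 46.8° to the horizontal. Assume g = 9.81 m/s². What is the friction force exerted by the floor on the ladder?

Torques about the foot: N_wall · 3.7 sin 46.8° = 11.1×9.81×1.85 cos 46.8° → N_wall = 51.128 N.
ΣF_x = 0: f_floor = N_wall = 51.128 N.

f ≈ 51.1 N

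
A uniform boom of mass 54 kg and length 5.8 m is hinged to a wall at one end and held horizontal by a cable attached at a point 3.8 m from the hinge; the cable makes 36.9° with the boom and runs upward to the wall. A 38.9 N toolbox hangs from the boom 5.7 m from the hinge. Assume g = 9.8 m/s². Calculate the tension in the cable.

T ≈ 770 N

Take torques about the hinge: T sin 36.9° · 3.8 = 54×9.8×2.9 + 38.9×5.7 = 1756.4 N·m.
So T = 1756.4 / (0.6004 × 3.8) = 769.82 N.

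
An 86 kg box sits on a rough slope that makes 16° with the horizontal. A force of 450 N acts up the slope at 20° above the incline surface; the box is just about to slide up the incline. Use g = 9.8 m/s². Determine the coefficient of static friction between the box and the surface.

μ ≈ 0.290

On the verge of sliding up the incline, friction is at its maximum μN and acts down the slope.
Perpendicular to incline: N = W cos 16° − P sin 20° = 810.2 − 153.9 = 656.2 N.
Along incline: P cos 20° − μN = W sin 16° → μ = −(W sin 16° − P cos 20°) / N = 0.2904.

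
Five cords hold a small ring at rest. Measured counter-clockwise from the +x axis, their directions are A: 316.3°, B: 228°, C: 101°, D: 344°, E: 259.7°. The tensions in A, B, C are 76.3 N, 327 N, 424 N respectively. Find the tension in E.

Resolve: ΣF_x = 76.3 cos 316.3° + 327 cos 228° + 424 cos 101° + T_D cos 344° + T_E cos 259.7° = 0.
        ΣF_y = 76.3 sin 316.3° + 327 sin 228° + 424 sin 101° + T_D sin 344° + T_E sin 259.7° = 0.
The known terms sum to (-244.5, 120.5) N, so 0.9613 T_D − 0.1788 T_E = 244.5 and -0.2756 T_D − 0.9839 T_E = -120.5.
Solving simultaneously: T_D = 263.5 N, T_E = 48.65 N.

T_E ≈ 48.7 N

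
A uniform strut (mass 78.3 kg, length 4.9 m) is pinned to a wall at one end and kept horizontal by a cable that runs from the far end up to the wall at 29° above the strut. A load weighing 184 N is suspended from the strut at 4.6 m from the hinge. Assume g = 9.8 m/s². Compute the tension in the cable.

Take torques about the hinge: T sin 29° · 4.9 = 78.3×9.8×2.45 + 184×4.6 = 2726.4 N·m.
So T = 2726.4 / (0.4848 × 4.9) = 1147.7 N.

T ≈ 1150 N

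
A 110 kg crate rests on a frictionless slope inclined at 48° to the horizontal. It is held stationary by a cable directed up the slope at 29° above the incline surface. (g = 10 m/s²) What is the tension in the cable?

Take axes along and perpendicular to the incline. Weight components: W sin 48° = 817.5 N down-slope, W cos 48° = 736 N into the surface.
Along incline: T cos 29° = W sin 48° → T = 934.6 N.
Perpendicular: N = W cos 48° − T sin 29° = 282.9 N.

T ≈ 935 N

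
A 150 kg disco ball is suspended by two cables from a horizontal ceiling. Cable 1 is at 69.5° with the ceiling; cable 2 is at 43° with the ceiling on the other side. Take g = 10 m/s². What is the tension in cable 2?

Weight W = 150 × 10 = 1500 N acts straight down.
Horizontal: T_1 cos 69.5° = T_2 cos 43°  →  T_1 = 2.088 T_2.
Vertical: T_1 sin 69.5° + T_2 sin 43° = 1500.
Substituting the horizontal relation into the vertical equation gives 2.638 T_2 = 1500, so T_2 = 568.6 N.

T_2 ≈ 569 N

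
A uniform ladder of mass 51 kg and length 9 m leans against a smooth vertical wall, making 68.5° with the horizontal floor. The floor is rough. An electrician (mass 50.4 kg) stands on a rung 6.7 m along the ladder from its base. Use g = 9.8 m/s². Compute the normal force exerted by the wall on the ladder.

N_wall ≈ 243 N

Torques about the foot: N_wall · 9 sin 68.5° = 51×9.8×4.5 cos 68.5° + 50.4×9.8×6.7 cos 68.5° → N_wall = 243.28 N.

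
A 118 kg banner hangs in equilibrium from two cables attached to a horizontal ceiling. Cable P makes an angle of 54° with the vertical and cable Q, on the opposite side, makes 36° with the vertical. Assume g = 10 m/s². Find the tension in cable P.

T_P ≈ 694 N

Angles from the horizontal: cable P is 90° − 54° = 36°, cable Q is 90° − 36° = 54°.
Weight W = 118 × 10 = 1180 N acts straight down.
Horizontal: T_P cos 36° = T_Q cos 54°  →  T_Q = 1.376 T_P.
Vertical: T_P sin 36° + T_Q sin 54° = 1180.
Substituting the horizontal relation into the vertical equation gives 1.701 T_P = 1180, so T_P = 693.6 N.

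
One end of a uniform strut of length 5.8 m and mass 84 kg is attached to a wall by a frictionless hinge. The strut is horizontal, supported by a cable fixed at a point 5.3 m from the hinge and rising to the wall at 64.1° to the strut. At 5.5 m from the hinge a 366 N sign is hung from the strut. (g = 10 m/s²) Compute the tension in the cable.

T ≈ 933 N

Take torques about the hinge: T sin 64.1° · 5.3 = 84×10×2.9 + 366×5.5 = 4449 N·m.
So T = 4449 / (0.8996 × 5.3) = 933.16 N.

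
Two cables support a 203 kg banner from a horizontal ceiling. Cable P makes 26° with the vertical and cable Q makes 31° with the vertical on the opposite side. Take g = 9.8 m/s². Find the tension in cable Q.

Angles from the horizontal: cable P is 90° − 26° = 64°, cable Q is 90° − 31° = 59°.
Weight W = 203 × 9.8 = 1989 N acts straight down.
Horizontal: T_P cos 64° = T_Q cos 59°  →  T_P = 1.175 T_Q.
Vertical: T_P sin 64° + T_Q sin 59° = 1989.
Substituting the horizontal relation into the vertical equation gives 1.913 T_Q = 1989, so T_Q = 1040 N.

T_Q ≈ 1040 N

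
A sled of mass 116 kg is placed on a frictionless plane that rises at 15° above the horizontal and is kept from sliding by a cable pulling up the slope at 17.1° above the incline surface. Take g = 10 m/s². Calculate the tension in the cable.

Take axes along and perpendicular to the incline. Weight components: W sin 15° = 300.2 N down-slope, W cos 15° = 1120 N into the surface.
Along incline: T cos 17.1° = W sin 15° → T = 314.1 N.
Perpendicular: N = W cos 15° − T sin 17.1° = 1028 N.

T ≈ 314 N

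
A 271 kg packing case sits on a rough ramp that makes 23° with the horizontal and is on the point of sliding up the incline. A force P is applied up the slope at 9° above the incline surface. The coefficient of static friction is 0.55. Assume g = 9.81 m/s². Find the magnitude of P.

On the verge of sliding up the incline, friction equals μN and acts down the slope.
Perpendicular: N + P sin 9° = W cos 23° = 2447 N.
Along incline: P cos 9° = W sin 23° + μN  with W sin 23° = 1039 N.
Solving the pair for P and N: P = 2221 N, N = 2100 N (and f = μN = 1155 N).

P ≈ 2220 N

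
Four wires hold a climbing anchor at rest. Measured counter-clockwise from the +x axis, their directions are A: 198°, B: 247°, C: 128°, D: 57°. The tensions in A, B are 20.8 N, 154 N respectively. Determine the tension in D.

T_D ≈ 163 N

Resolve: ΣF_x = 20.8 cos 198° + 154 cos 247° + T_C cos 128° + T_D cos 57° = 0.
        ΣF_y = 20.8 sin 198° + 154 sin 247° + T_C sin 128° + T_D sin 57° = 0.
The known terms sum to (-79.95, -148.2) N, so -0.6157 T_C + 0.5446 T_D = 79.95 and 0.7880 T_C + 0.8387 T_D = 148.2.
Solving simultaneously: T_C = 14.44 N, T_D = 163.1 N.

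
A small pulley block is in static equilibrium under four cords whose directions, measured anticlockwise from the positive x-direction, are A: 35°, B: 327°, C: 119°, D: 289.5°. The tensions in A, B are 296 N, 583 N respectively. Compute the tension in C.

T_C ≈ 3880 N

Resolve: ΣF_x = 296 cos 35° + 583 cos 327° + T_C cos 119° + T_D cos 289.5° = 0.
        ΣF_y = 296 sin 35° + 583 sin 327° + T_C sin 119° + T_D sin 289.5° = 0.
The known terms sum to (731.4, -147.7) N, so -0.4848 T_C + 0.3338 T_D = -731.4 and 0.8746 T_C − 0.9426 T_D = 147.7.
Solving simultaneously: T_C = 3879 N, T_D = 3442 N.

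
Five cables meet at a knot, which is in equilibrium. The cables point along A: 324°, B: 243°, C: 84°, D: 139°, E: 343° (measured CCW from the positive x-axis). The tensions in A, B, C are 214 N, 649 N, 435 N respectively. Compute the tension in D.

Resolve: ΣF_x = 214 cos 324° + 649 cos 243° + 435 cos 84° + T_D cos 139° + T_E cos 343° = 0.
        ΣF_y = 214 sin 324° + 649 sin 243° + 435 sin 84° + T_D sin 139° + T_E sin 343° = 0.
The known terms sum to (-76.04, -271.4) N, so -0.7547 T_D + 0.9563 T_E = 76.04 and 0.6561 T_D − 0.2924 T_E = 271.4.
Solving simultaneously: T_D = 692.8 N, T_E = 626.3 N.

T_D ≈ 693 N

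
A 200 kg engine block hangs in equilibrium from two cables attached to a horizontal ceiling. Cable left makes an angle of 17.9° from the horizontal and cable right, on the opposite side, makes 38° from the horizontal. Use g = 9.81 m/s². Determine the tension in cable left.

T_left ≈ 1870 N

Weight W = 200 × 9.81 = 1962 N acts straight down.
Horizontal: T_left cos 17.9° = T_right cos 38°  →  T_right = 1.208 T_left.
Vertical: T_left sin 17.9° + T_right sin 38° = 1962.
Substituting the horizontal relation into the vertical equation gives 1.051 T_left = 1962, so T_left = 1867 N.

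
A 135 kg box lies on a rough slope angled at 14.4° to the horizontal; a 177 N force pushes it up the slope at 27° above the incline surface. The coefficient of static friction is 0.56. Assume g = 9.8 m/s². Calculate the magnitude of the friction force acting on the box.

f ≈ 171 N

Axes along / perpendicular to the incline. W sin 14.4° = 329 N down-slope; W cos 14.4° = 1281 N into the surface.
Perpendicular: N = W cos 14.4° − P sin 27° = 1281 − 80.36 = 1201 N.
Along incline: P cos 27° + f = W sin 14.4° (friction acts up-slope) → f = 329 − 157.7 = 171.3 N.
|f| = 171.3 N ≤ μN = 672.6 N, so the box is indeed static.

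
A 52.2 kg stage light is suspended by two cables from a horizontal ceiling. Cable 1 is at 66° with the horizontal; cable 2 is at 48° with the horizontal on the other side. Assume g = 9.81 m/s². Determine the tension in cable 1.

Weight W = 52.2 × 9.81 = 512.1 N acts straight down.
Horizontal: T_1 cos 66° = T_2 cos 48°  →  T_2 = 0.6079 T_1.
Vertical: T_1 sin 66° + T_2 sin 48° = 512.1.
Substituting the horizontal relation into the vertical equation gives 1.365 T_1 = 512.1, so T_1 = 375.1 N.

T_1 ≈ 375 N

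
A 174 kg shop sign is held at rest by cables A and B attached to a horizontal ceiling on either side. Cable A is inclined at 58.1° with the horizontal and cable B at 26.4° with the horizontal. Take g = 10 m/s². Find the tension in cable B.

Weight W = 174 × 10 = 1740 N acts straight down.
Horizontal: T_A cos 58.1° = T_B cos 26.4°  →  T_A = 1.695 T_B.
Vertical: T_A sin 58.1° + T_B sin 26.4° = 1740.
Substituting the horizontal relation into the vertical equation gives 1.884 T_B = 1740, so T_B = 923.7 N.

T_B ≈ 924 N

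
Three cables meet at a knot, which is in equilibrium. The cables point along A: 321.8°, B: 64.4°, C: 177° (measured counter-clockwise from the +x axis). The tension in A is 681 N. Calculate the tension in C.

T_C ≈ 720 N

Resolve: ΣF_x = 681 cos 321.8° + T_B cos 64.4° + T_C cos 177° = 0.
        ΣF_y = 681 sin 321.8° + T_B sin 64.4° + T_C sin 177° = 0.
The known terms sum to (535.2, -421.1) N, so 0.4321 T_B − 0.9986 T_C = -535.2 and 0.9018 T_B + 0.0523 T_C = 421.1.
Solving simultaneously: T_B = 425.2 N, T_C = 719.9 N.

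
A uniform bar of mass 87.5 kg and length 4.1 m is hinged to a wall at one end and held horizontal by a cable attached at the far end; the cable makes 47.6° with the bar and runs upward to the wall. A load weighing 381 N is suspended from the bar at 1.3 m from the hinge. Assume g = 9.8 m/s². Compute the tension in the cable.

T ≈ 744 N

Take torques about the hinge: T sin 47.6° · 4.1 = 87.5×9.8×2.05 + 381×1.3 = 2253.2 N·m.
So T = 2253.2 / (0.7385 × 4.1) = 744.2 N.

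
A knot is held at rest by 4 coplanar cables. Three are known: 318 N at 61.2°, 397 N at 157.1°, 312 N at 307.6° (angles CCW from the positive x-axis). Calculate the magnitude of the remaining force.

F ≈ 187 N

Sum the known components: ΣF_x = -22.15 N, ΣF_y = 186 N.
For equilibrium the remaining force must supply (−ΣF_x, −ΣF_y) = (22.15, -186) N.
Magnitude = √((22.15)² + (-186)²) = 187.3 N; direction = atan2(-186, 22.15) = 276.8°.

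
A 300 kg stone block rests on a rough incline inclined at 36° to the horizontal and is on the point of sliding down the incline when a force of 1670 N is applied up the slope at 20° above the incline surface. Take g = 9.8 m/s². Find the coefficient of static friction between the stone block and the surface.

μ ≈ 0.0879

On the verge of sliding down the incline, friction is at its maximum μN and acts up the slope.
Perpendicular to incline: N = W cos 36° − P sin 20° = 2379 − 571.2 = 1807 N.
Along incline: P cos 20° + μN = W sin 36° → μ = (W sin 36° − P cos 20°) / N = 0.08787.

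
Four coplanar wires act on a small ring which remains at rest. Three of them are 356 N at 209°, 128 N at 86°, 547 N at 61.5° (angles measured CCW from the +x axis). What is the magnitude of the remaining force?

Sum the known components: ΣF_x = -41.43 N, ΣF_y = 435.8 N.
For equilibrium the remaining force must supply (−ΣF_x, −ΣF_y) = (41.43, -435.8) N.
Magnitude = √((41.43)² + (-435.8)²) = 437.8 N; direction = atan2(-435.8, 41.43) = 275.4°.

F ≈ 438 N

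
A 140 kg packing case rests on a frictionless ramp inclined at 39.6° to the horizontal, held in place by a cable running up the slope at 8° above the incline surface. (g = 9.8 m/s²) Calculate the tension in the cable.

T ≈ 883 N

Take axes along and perpendicular to the incline. Weight components: W sin 39.6° = 874.5 N down-slope, W cos 39.6° = 1057 N into the surface.
Along incline: T cos 8° = W sin 39.6° → T = 883.1 N.
Perpendicular: N = W cos 39.6° − T sin 8° = 934.2 N.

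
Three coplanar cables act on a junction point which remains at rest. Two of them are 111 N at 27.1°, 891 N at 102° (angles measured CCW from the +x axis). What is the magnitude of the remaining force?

F ≈ 926 N

Sum the known components: ΣF_x = -86.44 N, ΣF_y = 922.1 N.
For equilibrium the remaining force must supply (−ΣF_x, −ΣF_y) = (86.44, -922.1) N.
Magnitude = √((86.44)² + (-922.1)²) = 926.1 N; direction = atan2(-922.1, 86.44) = 275.4°.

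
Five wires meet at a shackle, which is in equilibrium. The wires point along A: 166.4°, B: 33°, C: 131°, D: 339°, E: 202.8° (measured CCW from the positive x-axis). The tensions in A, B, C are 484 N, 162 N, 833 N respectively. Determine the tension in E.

Resolve: ΣF_x = 484 cos 166.4° + 162 cos 33° + 833 cos 131° + T_D cos 339° + T_E cos 202.8° = 0.
        ΣF_y = 484 sin 166.4° + 162 sin 33° + 833 sin 131° + T_D sin 339° + T_E sin 202.8° = 0.
The known terms sum to (-881.1, 830.7) N, so 0.9336 T_D − 0.9219 T_E = 881.1 and -0.3584 T_D − 0.3875 T_E = -830.7.
Solving simultaneously: T_D = 1600 N, T_E = 664.3 N.

T_E ≈ 664 N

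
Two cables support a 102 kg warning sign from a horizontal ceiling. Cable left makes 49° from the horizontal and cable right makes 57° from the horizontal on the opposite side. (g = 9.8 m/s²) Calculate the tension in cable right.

Weight W = 102 × 9.8 = 999.6 N acts straight down.
Horizontal: T_left cos 49° = T_right cos 57°  →  T_left = 0.8302 T_right.
Vertical: T_left sin 49° + T_right sin 57° = 999.6.
Substituting the horizontal relation into the vertical equation gives 1.465 T_right = 999.6, so T_right = 682.2 N.

T_right ≈ 682 N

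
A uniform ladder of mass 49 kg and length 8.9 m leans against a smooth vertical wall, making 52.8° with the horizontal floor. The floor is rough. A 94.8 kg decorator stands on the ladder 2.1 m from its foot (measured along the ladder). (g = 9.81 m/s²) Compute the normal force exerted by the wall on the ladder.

N_wall ≈ 349 N

Torques about the foot: N_wall · 8.9 sin 52.8° = 49×9.81×4.45 cos 52.8° + 94.8×9.81×2.1 cos 52.8° → N_wall = 348.99 N.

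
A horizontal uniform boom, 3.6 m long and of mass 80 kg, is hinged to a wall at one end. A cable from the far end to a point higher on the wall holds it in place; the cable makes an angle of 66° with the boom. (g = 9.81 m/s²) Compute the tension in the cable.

Take torques about the hinge: T sin 66° · 3.6 = 80×9.81×1.8 = 1412.6 N·m.
So T = 1412.6 / (0.9135 × 3.6) = 429.54 N.

T ≈ 430 N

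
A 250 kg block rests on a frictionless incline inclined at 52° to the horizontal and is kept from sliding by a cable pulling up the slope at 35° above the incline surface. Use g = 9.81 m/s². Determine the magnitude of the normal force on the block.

Take axes along and perpendicular to the incline. Weight components: W sin 52° = 1933 N down-slope, W cos 52° = 1510 N into the surface.
Along incline: T cos 35° = W sin 52° → T = 2359 N.
Perpendicular: N = W cos 52° − T sin 35° = 156.7 N.

N ≈ 157 N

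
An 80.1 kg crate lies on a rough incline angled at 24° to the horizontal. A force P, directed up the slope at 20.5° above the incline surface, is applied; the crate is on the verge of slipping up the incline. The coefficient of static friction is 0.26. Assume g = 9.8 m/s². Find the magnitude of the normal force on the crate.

On the verge of sliding up the incline, friction equals μN and acts down the slope.
Perpendicular: N + P sin 20.5° = W cos 24° = 717.1 N.
Along incline: P cos 20.5° = W sin 24° + μN  with W sin 24° = 319.3 N.
Solving the pair for P and N: P = 492.1 N, N = 544.8 N (and f = μN = 141.6 N).

N ≈ 545 N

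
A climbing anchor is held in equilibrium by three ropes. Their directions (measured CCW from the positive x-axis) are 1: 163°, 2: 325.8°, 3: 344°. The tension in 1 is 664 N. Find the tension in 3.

Resolve: ΣF_x = 664 cos 163° + T_2 cos 325.8° + T_3 cos 344° = 0.
        ΣF_y = 664 sin 163° + T_2 sin 325.8° + T_3 sin 344° = 0.
The known terms sum to (-635, 194.1) N, so 0.8271 T_2 + 0.9613 T_3 = 635 and -0.5621 T_2 − 0.2756 T_3 = -194.1.
Solving simultaneously: T_2 = 37.10 N, T_3 = 628.7 N.

T_3 ≈ 629 N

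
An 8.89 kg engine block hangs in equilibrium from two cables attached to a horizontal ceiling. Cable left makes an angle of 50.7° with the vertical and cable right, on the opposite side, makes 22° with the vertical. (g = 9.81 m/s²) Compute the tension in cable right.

Angles from the horizontal: cable left is 90° − 50.7° = 39.3°, cable right is 90° − 22° = 68°.
Weight W = 8.89 × 9.81 = 87.21 N acts straight down.
Horizontal: T_left cos 39.3° = T_right cos 68°  →  T_left = 0.4841 T_right.
Vertical: T_left sin 39.3° + T_right sin 68° = 87.21.
Substituting the horizontal relation into the vertical equation gives 1.234 T_right = 87.21, so T_right = 70.69 N.

T_right ≈ 70.7 N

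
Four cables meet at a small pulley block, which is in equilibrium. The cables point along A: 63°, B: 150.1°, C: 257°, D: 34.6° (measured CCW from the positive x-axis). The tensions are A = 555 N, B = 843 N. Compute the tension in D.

Resolve: ΣF_x = 555 cos 63° + 843 cos 150.1° + T_C cos 257° + T_D cos 34.6° = 0.
        ΣF_y = 555 sin 63° + 843 sin 150.1° + T_C sin 257° + T_D sin 34.6° = 0.
The known terms sum to (-478.8, 914.7) N, so -0.2250 T_C + 0.8231 T_D = 478.8 and -0.9744 T_C + 0.5678 T_D = -914.7.
Solving simultaneously: T_C = 1520 N, T_D = 997.1 N.

T_D ≈ 997 N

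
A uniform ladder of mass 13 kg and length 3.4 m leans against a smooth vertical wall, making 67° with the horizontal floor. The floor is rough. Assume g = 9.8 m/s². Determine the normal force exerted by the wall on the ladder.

Torques about the foot: N_wall · 3.4 sin 67° = 13×9.8×1.7 cos 67° → N_wall = 27.039 N.

N_wall ≈ 27 N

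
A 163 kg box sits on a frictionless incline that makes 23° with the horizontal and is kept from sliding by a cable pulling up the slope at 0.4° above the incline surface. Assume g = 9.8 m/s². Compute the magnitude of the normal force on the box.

N ≈ 1470 N

Take axes along and perpendicular to the incline. Weight components: W sin 23° = 624.2 N down-slope, W cos 23° = 1470 N into the surface.
Along incline: T cos 0.4° = W sin 23° → T = 624.2 N.
Perpendicular: N = W cos 23° − T sin 0.4° = 1466 N.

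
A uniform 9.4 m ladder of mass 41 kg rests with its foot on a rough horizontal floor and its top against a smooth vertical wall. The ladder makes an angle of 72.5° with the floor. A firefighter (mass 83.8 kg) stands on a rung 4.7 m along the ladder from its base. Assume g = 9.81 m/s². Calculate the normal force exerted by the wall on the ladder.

Torques about the foot: N_wall · 9.4 sin 72.5° = 41×9.81×4.7 cos 72.5° + 83.8×9.81×4.7 cos 72.5° → N_wall = 193.01 N.

N_wall ≈ 193 N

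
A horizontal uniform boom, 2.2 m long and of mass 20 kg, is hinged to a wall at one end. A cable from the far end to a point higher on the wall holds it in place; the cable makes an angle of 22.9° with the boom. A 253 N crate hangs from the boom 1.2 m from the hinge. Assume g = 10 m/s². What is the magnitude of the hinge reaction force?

Take torques about the hinge: T sin 22.9° · 2.2 = 20×10×1.1 + 253×1.2 = 523.6 N·m.
So T = 523.6 / (0.3891 × 2.2) = 611.63 N.
ΣF_x = 0: H_x = T cos 22.9° = 563.42 N.
ΣF_y = 0: H_y = (20×10 + 253) − T sin 22.9° = 453 − 238 = 215 N.
|H| = √(H_x² + H_y²) = √((563.42)² + (215)²) = 603.05 N.

|H| ≈ 603 N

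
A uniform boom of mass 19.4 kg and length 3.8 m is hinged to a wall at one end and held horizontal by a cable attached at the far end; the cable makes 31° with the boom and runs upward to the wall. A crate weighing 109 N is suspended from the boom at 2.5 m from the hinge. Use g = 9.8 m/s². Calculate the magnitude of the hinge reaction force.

|H| ≈ 307 N

Take torques about the hinge: T sin 31° · 3.8 = 19.4×9.8×1.9 + 109×2.5 = 633.73 N·m.
So T = 633.73 / (0.5150 × 3.8) = 323.8 N.
ΣF_x = 0: H_x = T cos 31° = 277.55 N.
ΣF_y = 0: H_y = (19.4×9.8 + 109) − T sin 31° = 299.12 − 166.77 = 132.35 N.
|H| = √(H_x² + H_y²) = √((277.55)² + (132.35)²) = 307.49 N.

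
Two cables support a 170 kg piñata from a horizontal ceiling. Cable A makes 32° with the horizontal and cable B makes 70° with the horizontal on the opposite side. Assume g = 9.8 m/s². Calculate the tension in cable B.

Weight W = 170 × 9.8 = 1666 N acts straight down.
Horizontal: T_A cos 32° = T_B cos 70°  →  T_A = 0.4033 T_B.
Vertical: T_A sin 32° + T_B sin 70° = 1666.
Substituting the horizontal relation into the vertical equation gives 1.153 T_B = 1666, so T_B = 1444 N.

T_B ≈ 1440 N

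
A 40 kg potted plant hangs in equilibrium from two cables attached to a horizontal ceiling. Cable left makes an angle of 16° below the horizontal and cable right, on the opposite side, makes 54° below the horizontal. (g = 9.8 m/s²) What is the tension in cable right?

T_right ≈ 401 N

Weight W = 40 × 9.8 = 392 N acts straight down.
Horizontal: T_left cos 16° = T_right cos 54°  →  T_left = 0.6115 T_right.
Vertical: T_left sin 16° + T_right sin 54° = 392.
Substituting the horizontal relation into the vertical equation gives 0.9776 T_right = 392, so T_right = 401 N.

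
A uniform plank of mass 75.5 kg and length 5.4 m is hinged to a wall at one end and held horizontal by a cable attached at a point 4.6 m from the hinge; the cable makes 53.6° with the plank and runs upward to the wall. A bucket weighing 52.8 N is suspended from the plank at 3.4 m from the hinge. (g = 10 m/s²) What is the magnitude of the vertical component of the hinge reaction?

|H_y| ≈ 326 N

Take torques about the hinge: T sin 53.6° · 4.6 = 75.5×10×2.7 + 52.8×3.4 = 2218 N·m.
So T = 2218 / (0.8049 × 4.6) = 599.06 N.
ΣF_y = 0: H_y = (75.5×10 + 52.8) − T sin 53.6° = 807.8 − 482.18 = 325.62 N.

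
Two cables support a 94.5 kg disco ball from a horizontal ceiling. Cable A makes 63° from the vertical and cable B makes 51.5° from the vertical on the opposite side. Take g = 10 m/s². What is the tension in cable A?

T_A ≈ 813 N

Angles from the horizontal: cable A is 90° − 63° = 27°, cable B is 90° − 51.5° = 38.5°.
Weight W = 94.5 × 10 = 945 N acts straight down.
Horizontal: T_A cos 27° = T_B cos 38.5°  →  T_B = 1.139 T_A.
Vertical: T_A sin 27° + T_B sin 38.5° = 945.
Substituting the horizontal relation into the vertical equation gives 1.163 T_A = 945, so T_A = 812.7 N.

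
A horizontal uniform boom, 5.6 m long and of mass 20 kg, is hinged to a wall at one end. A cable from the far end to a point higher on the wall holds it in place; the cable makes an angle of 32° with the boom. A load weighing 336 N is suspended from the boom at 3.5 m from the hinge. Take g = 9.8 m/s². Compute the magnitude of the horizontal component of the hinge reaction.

H_x ≈ 493 N

Take torques about the hinge: T sin 32° · 5.6 = 20×9.8×2.8 + 336×3.5 = 1724.8 N·m.
So T = 1724.8 / (0.5299 × 5.6) = 581.22 N.
ΣF_x = 0: H_x = T cos 32° = 492.9 N.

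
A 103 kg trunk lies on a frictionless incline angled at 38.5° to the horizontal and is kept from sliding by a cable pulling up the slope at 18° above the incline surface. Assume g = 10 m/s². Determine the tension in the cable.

Take axes along and perpendicular to the incline. Weight components: W sin 38.5° = 641.2 N down-slope, W cos 38.5° = 806.1 N into the surface.
Along incline: T cos 18° = W sin 38.5° → T = 674.2 N.
Perpendicular: N = W cos 38.5° − T sin 18° = 597.8 N.

T ≈ 674 N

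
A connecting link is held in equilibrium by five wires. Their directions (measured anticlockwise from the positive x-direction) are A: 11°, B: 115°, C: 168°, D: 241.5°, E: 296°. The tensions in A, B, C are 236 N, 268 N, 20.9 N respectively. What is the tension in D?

Resolve: ΣF_x = 236 cos 11° + 268 cos 115° + 20.9 cos 168° + T_D cos 241.5° + T_E cos 296° = 0.
        ΣF_y = 236 sin 11° + 268 sin 115° + 20.9 sin 168° + T_D sin 241.5° + T_E sin 296° = 0.
The known terms sum to (97.96, 292.3) N, so -0.4772 T_D + 0.4384 T_E = -97.96 and -0.8788 T_D − 0.8988 T_E = -292.3.
Solving simultaneously: T_D = 265.5 N, T_E = 65.56 N.

T_D ≈ 266 N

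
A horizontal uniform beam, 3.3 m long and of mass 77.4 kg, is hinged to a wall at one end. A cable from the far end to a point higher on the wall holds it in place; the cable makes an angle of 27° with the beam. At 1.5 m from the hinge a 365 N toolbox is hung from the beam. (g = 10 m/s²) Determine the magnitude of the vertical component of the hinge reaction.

Take torques about the hinge: T sin 27° · 3.3 = 77.4×10×1.65 + 365×1.5 = 1824.6 N·m.
So T = 1824.6 / (0.4540 × 3.3) = 1217.9 N.
ΣF_y = 0: H_y = (77.4×10 + 365) − T sin 27° = 1139 − 552.91 = 586.09 N.

|H_y| ≈ 586 N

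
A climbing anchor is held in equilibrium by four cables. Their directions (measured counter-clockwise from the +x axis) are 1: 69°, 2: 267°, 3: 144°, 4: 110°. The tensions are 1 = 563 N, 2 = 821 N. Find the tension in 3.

T_3 ≈ 86.9 N

Resolve: ΣF_x = 563 cos 69° + 821 cos 267° + T_3 cos 144° + T_4 cos 110° = 0.
        ΣF_y = 563 sin 69° + 821 sin 267° + T_3 sin 144° + T_4 sin 110° = 0.
The known terms sum to (158.8, -294.3) N, so -0.8090 T_3 − 0.3420 T_4 = -158.8 and 0.5878 T_3 + 0.9397 T_4 = 294.3.
Solving simultaneously: T_3 = 86.86 N, T_4 = 258.8 N.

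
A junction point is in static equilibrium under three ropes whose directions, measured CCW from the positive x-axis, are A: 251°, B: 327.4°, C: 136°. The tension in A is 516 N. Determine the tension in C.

T_C ≈ 2540 N

Resolve: ΣF_x = 516 cos 251° + T_B cos 327.4° + T_C cos 136° = 0.
        ΣF_y = 516 sin 251° + T_B sin 327.4° + T_C sin 136° = 0.
The known terms sum to (-168, -487.9) N, so 0.8425 T_B − 0.7193 T_C = 168 and -0.5388 T_B + 0.6947 T_C = 487.9.
Solving simultaneously: T_B = 2366 N, T_C = 2537 N.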